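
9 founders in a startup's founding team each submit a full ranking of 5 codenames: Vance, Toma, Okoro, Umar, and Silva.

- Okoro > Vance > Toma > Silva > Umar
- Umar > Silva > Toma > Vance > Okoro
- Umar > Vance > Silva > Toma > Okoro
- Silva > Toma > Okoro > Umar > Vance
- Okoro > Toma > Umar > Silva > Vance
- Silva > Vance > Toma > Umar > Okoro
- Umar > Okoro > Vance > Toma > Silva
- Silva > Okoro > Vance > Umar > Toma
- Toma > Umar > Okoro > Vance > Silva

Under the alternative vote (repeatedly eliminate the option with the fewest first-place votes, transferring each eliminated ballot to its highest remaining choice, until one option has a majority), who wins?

Round 1: Umar 3, Silva 3, Okoro 2, Toma 1, Vance 0. Vance has the fewest and is eliminated.
Round 2: Umar 3, Silva 3, Okoro 2, Toma 1. Toma has the fewest and is eliminated.
Round 3: Umar 4, Silva 3, Okoro 2. Okoro has the fewest and is eliminated.
Round 4: Umar 5, Silva 4. Umar has a majority.

Umar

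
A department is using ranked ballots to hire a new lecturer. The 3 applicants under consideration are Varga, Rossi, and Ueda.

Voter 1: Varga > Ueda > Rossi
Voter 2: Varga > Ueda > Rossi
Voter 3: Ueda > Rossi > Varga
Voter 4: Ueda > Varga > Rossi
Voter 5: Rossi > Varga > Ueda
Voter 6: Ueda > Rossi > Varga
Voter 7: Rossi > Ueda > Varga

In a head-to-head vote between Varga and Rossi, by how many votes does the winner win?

1

Ballots ranking Varga above Rossi: 3.
Ballots ranking Rossi above Varga: 4.
Rossi wins 4–3, a margin of 1.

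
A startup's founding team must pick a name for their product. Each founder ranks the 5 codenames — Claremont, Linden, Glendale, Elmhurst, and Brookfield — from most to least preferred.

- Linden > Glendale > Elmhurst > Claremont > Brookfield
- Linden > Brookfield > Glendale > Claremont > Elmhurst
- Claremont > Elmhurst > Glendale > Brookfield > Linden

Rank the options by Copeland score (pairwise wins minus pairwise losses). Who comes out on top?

Linden

Pairwise results:
  Claremont vs Linden: Linden wins 2–1.
  Claremont vs Glendale: Glendale wins 2–1.
  Claremont vs Elmhurst: Claremont wins 2–1.
  Claremont vs Brookfield: Claremont wins 2–1.
  Linden vs Glendale: Linden wins 2–1.
  Linden vs Elmhurst: Linden wins 2–1.
  Linden vs Brookfield: Linden wins 2–1.
  Glendale vs Elmhurst: Glendale wins 2–1.
  Glendale vs Brookfield: Glendale wins 2–1.
  Elmhurst vs Brookfield: Elmhurst wins 2–1.
Copeland scores (wins − losses):
  Claremont: 2 − 2 = 0
  Linden: 4 − 0 = 4
  Glendale: 3 − 1 = 2
  Elmhurst: 1 − 3 = -2
  Brookfield: 0 − 4 = -4
Linden has the best Copeland score.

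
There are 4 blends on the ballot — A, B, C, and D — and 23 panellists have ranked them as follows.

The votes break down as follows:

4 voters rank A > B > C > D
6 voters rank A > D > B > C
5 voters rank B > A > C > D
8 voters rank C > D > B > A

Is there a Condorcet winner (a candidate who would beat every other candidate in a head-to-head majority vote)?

No

Head-to-head results (23 voters total):
A vs B: B wins 13–10.
A vs C: A wins 15–8.
A vs D: A wins 15–8.
B vs C: B wins 15–8.
B vs D: D wins 14–9.
C vs D: C wins 17–6.
No candidate beats all others: A beats D beats B beats A, a majority cycle.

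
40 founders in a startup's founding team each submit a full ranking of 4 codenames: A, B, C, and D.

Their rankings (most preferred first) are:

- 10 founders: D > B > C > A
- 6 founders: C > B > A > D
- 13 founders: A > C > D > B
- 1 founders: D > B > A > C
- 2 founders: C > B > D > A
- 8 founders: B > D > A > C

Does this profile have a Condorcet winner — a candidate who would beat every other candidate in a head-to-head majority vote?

No

Head-to-head results (40 voters total):
A vs B: B wins 27–13.
A vs C: A wins 22–18.
A vs D: D wins 21–19.
B vs C: C wins 21–19.
B vs D: D wins 24–16.
C vs D: C wins 21–19.
No candidate beats all others: A beats C beats B beats A, a majority cycle.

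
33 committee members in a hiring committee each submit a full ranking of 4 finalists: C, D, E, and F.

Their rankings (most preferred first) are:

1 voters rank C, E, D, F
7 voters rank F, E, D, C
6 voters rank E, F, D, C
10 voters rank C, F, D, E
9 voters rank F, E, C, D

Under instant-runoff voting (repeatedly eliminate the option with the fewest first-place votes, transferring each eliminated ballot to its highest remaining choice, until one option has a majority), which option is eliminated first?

Round 1: F 16, C 11, E 6, D 0. D has the fewest and is eliminated.
Round 2: F 16, C 11, E 6. E has the fewest and is eliminated.
Round 3: F 22, C 11. F has a majority.

D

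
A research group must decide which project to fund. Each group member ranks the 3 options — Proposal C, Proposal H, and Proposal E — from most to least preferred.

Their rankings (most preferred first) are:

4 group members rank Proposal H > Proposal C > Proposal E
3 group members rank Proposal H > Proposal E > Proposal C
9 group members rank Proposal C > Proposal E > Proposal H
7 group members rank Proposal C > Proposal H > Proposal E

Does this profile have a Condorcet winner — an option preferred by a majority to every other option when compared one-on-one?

Yes

Head-to-head results (23 voters total):
Proposal C vs Proposal H: Proposal C wins 16–7.
Proposal C vs Proposal E: Proposal C wins 20–3.
Proposal H vs Proposal E: Proposal H wins 14–9.
Proposal C beats each rival — Proposal H (16–7), Proposal E (20–3) — so Proposal C is the Condorcet winner.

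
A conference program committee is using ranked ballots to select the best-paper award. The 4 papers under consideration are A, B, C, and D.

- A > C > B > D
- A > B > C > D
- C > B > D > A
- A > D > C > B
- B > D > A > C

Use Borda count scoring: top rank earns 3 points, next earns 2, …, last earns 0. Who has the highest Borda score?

A

Borda scores:
  A: 3 + 3 + 0 + 3 + 1 = 10
  B: 1 + 2 + 2 + 0 + 3 = 8
  C: 2 + 1 + 3 + 1 + 0 = 7
  D: 0 + 0 + 1 + 2 + 2 = 5
A has the highest total.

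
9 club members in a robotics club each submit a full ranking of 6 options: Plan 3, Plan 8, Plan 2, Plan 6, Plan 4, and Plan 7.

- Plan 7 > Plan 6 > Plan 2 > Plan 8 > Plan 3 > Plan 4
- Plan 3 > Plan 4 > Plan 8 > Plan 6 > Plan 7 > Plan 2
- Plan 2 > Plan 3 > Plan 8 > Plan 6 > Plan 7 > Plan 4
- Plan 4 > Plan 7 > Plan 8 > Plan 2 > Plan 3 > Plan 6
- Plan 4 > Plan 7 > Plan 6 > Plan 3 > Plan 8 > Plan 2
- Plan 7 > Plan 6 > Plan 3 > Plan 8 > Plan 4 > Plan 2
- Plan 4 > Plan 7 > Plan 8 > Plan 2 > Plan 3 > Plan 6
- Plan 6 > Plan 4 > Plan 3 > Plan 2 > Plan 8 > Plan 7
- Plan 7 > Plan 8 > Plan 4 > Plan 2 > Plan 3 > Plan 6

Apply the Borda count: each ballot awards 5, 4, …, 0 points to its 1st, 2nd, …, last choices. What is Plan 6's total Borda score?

Borda scores:
  Plan 3: 1 + 5 + 4 + 1 + 2 + 3 + 1 + 3 + 1 = 21
  Plan 8: 2 + 3 + 3 + 3 + 1 + 2 + 3 + 1 + 4 = 22
  Plan 2: 3 + 0 + 5 + 2 + 0 + 0 + 2 + 2 + 2 = 16
  Plan 6: 4 + 2 + 2 + 0 + 3 + 4 + 0 + 5 + 0 = 20
  Plan 4: 0 + 4 + 0 + 5 + 5 + 1 + 5 + 4 + 3 = 27
  Plan 7: 5 + 1 + 1 + 4 + 4 + 5 + 4 + 0 + 5 = 29

20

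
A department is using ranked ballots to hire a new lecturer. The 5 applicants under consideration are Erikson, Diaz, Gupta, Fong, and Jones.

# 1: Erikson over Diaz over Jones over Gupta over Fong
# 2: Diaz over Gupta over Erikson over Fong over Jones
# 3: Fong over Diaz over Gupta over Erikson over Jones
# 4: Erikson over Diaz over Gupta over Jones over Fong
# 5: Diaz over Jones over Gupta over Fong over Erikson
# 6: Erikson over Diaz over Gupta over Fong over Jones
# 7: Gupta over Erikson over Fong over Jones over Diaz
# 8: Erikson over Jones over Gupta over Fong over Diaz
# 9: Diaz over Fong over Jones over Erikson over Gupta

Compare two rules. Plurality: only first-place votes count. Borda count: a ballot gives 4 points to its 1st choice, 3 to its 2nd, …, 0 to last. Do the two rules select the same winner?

Plurality first-place counts: Erikson 4, Diaz 3, Gupta 1, Fong 1, Jones 0 → Erikson.
Borda totals: Erikson 23, Diaz 24, Gupta 18, Fong 13, Jones 12 → Diaz.
The two rules disagree: plurality picks Erikson, Borda picks Diaz.

No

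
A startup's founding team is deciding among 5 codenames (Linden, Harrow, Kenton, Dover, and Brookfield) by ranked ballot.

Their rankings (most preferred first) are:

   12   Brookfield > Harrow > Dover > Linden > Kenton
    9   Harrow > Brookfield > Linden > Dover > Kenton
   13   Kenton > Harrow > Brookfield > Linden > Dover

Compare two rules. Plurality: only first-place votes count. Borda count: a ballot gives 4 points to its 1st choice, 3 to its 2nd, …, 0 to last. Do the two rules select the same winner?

Plurality first-place counts: Linden 0, Harrow 9, Kenton 13, Dover 0, Brookfield 12 → Kenton.
Borda totals: Linden 43, Harrow 111, Kenton 52, Dover 33, Brookfield 101 → Harrow.
The two rules disagree: plurality picks Kenton, Borda picks Harrow.

No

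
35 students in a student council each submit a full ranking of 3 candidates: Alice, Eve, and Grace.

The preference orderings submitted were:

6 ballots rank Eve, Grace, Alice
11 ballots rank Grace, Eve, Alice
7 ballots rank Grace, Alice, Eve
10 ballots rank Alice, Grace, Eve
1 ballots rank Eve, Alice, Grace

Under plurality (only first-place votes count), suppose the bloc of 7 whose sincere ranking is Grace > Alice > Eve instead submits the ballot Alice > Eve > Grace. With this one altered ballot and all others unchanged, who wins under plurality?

First-place totals with the altered ballot: Alice 17, Eve 7, Grace 11.
The switch changes the winner from Grace to Alice.

Alice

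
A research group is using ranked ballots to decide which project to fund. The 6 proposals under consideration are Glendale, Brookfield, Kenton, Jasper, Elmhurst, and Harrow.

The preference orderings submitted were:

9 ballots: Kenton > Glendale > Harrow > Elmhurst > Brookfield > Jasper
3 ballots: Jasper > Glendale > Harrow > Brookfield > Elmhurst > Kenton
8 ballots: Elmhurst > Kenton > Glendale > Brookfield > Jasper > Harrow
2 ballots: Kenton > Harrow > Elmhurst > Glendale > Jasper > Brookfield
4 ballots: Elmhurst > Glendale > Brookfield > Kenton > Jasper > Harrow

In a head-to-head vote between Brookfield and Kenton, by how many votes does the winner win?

Ballots ranking Brookfield above Kenton: 3+4 = 7.
Ballots ranking Kenton above Brookfield: 9+8+2 = 19.
Kenton wins 19–7, a margin of 12.

12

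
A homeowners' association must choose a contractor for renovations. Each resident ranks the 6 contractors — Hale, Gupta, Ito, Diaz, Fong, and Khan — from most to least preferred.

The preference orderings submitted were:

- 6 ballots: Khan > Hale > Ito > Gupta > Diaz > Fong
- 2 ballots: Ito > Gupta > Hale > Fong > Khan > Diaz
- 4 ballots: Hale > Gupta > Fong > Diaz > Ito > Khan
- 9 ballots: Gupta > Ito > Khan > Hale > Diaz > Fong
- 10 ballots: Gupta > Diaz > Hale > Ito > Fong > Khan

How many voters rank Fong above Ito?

4

Ballots ranking Fong above Ito: 4.
Ballots ranking Ito above Fong: 6+2+9+10 = 27.
So 4 of 31 voters prefer Fong to Ito.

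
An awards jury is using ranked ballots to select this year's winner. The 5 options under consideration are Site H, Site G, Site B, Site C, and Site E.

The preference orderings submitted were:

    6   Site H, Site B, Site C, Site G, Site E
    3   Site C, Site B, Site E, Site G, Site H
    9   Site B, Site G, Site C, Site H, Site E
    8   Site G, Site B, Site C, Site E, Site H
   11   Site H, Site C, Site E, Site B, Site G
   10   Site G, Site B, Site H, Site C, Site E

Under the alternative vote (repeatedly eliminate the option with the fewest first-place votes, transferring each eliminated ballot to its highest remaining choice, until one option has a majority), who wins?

Round 1: Site G 18, Site H 17, Site B 9, Site C 3, Site E 0. Site E has the fewest and is eliminated.
Round 2: Site G 18, Site H 17, Site B 9, Site C 3. Site C has the fewest and is eliminated.
Round 3: Site G 18, Site H 17, Site B 12. Site B has the fewest and is eliminated.
Round 4: Site G 30, Site H 17. Site G has a majority.

Site G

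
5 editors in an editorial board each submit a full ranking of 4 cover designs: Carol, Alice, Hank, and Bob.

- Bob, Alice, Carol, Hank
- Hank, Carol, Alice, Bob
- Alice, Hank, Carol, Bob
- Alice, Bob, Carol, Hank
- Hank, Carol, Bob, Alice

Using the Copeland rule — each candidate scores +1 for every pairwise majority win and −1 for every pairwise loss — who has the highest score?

Alice

Pairwise results:
  Carol vs Alice: Alice wins 3–2.
  Carol vs Hank: Hank wins 3–2.
  Carol vs Bob: Carol wins 3–2.
  Alice vs Hank: Alice wins 3–2.
  Alice vs Bob: Alice wins 3–2.
  Hank vs Bob: Hank wins 3–2.
Copeland scores (wins − losses):
  Carol: 1 − 2 = -1
  Alice: 3 − 0 = 3
  Hank: 2 − 1 = 1
  Bob: 0 − 3 = -3
Alice has the best Copeland score.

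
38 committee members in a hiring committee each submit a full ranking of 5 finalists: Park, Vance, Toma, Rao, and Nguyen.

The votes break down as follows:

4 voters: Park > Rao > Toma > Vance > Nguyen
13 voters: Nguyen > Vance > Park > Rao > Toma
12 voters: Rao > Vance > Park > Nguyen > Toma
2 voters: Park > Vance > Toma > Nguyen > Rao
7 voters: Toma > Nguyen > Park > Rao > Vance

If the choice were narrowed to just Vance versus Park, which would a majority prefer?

Ballots ranking Vance above Park: 13+12 = 25.
Ballots ranking Park above Vance: 4+2+7 = 13.
Vance wins the head-to-head, 25–13.

Vance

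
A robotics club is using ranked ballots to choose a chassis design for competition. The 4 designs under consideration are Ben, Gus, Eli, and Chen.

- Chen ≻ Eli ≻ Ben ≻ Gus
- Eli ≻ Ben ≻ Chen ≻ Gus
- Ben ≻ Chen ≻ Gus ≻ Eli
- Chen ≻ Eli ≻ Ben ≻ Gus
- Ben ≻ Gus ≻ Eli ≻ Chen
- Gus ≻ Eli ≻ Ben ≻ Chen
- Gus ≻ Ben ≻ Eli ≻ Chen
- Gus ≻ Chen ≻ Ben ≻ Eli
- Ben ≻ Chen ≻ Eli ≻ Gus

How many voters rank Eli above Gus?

4

Ballots ranking Eli above Gus: 4.
Ballots ranking Gus above Eli: 5.
So 4 of 9 voters prefer Eli to Gus.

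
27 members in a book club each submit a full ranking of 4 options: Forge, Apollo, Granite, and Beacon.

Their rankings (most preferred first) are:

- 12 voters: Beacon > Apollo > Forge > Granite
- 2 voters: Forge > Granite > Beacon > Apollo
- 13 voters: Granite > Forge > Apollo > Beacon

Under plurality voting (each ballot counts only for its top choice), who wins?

First-place vote totals:
  Forge: 2
  Apollo: 0
  Granite: 13
  Beacon: 12
Granite has the most first-place votes.

Granite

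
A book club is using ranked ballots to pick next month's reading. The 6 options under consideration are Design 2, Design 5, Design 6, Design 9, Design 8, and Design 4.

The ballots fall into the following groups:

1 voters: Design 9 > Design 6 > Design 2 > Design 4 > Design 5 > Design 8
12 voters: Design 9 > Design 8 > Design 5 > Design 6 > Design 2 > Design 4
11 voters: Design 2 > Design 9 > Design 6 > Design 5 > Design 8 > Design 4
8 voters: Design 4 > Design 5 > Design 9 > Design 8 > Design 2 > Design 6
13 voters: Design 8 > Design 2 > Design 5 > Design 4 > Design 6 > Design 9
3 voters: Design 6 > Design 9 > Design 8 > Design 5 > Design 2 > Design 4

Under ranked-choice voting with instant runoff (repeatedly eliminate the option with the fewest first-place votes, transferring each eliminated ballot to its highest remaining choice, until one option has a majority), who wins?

Design 9

Round 1: Design 9 13, Design 8 13, Design 2 11, Design 4 8, Design 6 3, Design 5 0. Design 5 has the fewest and is eliminated.
Round 2: Design 9 13, Design 8 13, Design 2 11, Design 4 8, Design 6 3. Design 6 has the fewest and is eliminated.
Round 3: Design 9 16, Design 8 13, Design 2 11, Design 4 8. Design 4 has the fewest and is eliminated.
Round 4: Design 9 24, Design 8 13, Design 2 11. Design 2 has the fewest and is eliminated.
Round 5: Design 9 35, Design 8 13. Design 9 has a majority.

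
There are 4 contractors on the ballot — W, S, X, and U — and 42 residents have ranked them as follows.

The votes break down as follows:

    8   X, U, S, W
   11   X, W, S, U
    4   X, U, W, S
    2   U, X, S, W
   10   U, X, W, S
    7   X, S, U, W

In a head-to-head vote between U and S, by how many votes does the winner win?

6

Ballots ranking U above S: 8+4+2+10 = 24.
Ballots ranking S above U: 11+7 = 18.
U wins 24–18, a margin of 6.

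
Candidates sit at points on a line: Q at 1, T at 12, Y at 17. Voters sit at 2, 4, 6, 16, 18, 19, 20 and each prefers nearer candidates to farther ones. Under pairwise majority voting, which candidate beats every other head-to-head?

With single-peaked preferences on a line, the Condorcet winner is the candidate closest to the median voter.
The median voter (position 16) is closest to Y at 17.
Check: Y vs T — voters closer to Y: 4 of 7.

Y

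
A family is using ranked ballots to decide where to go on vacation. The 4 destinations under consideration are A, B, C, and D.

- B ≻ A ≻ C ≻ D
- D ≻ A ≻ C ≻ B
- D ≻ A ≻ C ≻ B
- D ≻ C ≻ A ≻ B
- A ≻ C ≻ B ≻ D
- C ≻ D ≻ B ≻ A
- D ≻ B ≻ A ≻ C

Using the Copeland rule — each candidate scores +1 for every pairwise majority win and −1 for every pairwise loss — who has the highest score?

Pairwise results:
  A vs B: A wins 4–3.
  A vs C: A wins 5–2.
  A vs D: D wins 5–2.
  B vs C: C wins 5–2.
  B vs D: D wins 5–2.
  C vs D: D wins 4–3.
Copeland scores (wins − losses):
  A: 2 − 1 = 1
  B: 0 − 3 = -3
  C: 1 − 2 = -1
  D: 3 − 0 = 3
D has the best Copeland score.

D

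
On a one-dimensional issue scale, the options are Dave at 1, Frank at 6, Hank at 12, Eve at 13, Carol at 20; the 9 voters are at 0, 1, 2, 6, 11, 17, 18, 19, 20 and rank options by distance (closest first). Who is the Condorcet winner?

Hank

With single-peaked preferences on a line, the Condorcet winner is the candidate closest to the median voter.
The median voter (position 11) is closest to Hank at 12.
Check: Hank vs Dave — voters closer to Hank: 5 of 9.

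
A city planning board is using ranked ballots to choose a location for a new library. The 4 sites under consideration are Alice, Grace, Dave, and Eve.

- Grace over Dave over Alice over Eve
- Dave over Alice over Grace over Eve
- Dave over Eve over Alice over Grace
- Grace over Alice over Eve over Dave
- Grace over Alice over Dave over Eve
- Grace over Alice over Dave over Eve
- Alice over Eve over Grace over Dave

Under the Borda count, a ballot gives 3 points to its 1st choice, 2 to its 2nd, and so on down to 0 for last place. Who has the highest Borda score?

Grace

Borda scores:
  Alice: 1 + 2 + 1 + 2 + 2 + 2 + 3 = 13
  Grace: 3 + 1 + 0 + 3 + 3 + 3 + 1 = 14
  Dave: 2 + 3 + 3 + 0 + 1 + 1 + 0 = 10
  Eve: 0 + 0 + 2 + 1 + 0 + 0 + 2 = 5
Grace has the highest total.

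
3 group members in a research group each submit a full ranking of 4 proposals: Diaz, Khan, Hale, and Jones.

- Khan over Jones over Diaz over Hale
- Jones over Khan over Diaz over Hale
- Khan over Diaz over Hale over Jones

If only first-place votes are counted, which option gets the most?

Khan

First-place vote totals:
  Diaz: 0
  Khan: 2
  Hale: 0
  Jones: 1
Khan has the most first-place votes.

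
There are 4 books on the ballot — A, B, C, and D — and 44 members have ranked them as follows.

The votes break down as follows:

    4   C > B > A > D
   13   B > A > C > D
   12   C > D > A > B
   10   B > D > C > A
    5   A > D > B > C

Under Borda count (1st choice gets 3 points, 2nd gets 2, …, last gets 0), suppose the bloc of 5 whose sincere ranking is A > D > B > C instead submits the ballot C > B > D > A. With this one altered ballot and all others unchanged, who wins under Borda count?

Borda totals with the altered ballot: A 42, B 87, C 86, D 49.
The winner is unchanged: still B.

B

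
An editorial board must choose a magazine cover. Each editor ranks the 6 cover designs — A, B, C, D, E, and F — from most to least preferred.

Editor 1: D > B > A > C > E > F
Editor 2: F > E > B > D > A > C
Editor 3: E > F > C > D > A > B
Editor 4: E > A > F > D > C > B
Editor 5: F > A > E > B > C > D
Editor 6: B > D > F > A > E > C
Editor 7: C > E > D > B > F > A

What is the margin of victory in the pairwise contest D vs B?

1

Ballots ranking D above B: 4.
Ballots ranking B above D: 3.
D wins 4–3, a margin of 1.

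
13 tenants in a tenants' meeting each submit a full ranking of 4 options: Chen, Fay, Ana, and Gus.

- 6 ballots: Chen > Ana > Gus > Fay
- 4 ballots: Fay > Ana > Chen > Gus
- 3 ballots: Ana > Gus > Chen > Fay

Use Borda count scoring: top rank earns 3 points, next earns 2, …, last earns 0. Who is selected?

Ana

Borda scores:
  Chen: 6·3 + 4·1 + 3·1 = 25
  Fay: 6·0 + 4·3 + 3·0 = 12
  Ana: 6·2 + 4·2 + 3·3 = 29
  Gus: 6·1 + 4·0 + 3·2 = 12
Ana has the highest total.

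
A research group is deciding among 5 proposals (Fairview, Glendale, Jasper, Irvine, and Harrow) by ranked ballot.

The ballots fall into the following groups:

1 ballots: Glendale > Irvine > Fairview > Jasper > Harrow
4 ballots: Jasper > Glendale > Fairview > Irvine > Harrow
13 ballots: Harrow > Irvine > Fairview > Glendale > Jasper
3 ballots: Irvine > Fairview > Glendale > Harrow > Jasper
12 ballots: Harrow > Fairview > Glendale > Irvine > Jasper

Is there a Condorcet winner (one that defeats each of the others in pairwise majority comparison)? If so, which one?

Head-to-head results (33 voters total):
Fairview vs Glendale: Fairview wins 28–5.
Fairview vs Jasper: Fairview wins 29–4.
Fairview vs Irvine: Irvine wins 17–16.
Fairview vs Harrow: Harrow wins 25–8.
Glendale vs Jasper: Glendale wins 29–4.
Glendale vs Irvine: Glendale wins 17–16.
Glendale vs Harrow: Harrow wins 25–8.
Jasper vs Irvine: Irvine wins 29–4.
Jasper vs Harrow: Harrow wins 28–5.
Irvine vs Harrow: Harrow wins 25–8.
Harrow beats each rival — Fairview (25–8), Glendale (25–8), Jasper (28–5), Irvine (25–8) — so Harrow is the Condorcet winner.

Harrow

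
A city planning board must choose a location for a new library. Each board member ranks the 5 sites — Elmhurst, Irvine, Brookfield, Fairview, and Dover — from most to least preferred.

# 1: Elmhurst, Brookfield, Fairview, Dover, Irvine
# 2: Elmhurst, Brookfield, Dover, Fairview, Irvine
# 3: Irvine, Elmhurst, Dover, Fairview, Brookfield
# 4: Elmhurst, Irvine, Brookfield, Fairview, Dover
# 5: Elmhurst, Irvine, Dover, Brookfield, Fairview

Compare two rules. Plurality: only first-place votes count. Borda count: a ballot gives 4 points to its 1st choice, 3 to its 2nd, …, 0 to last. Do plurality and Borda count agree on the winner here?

Yes

Plurality first-place counts: Elmhurst 4, Irvine 1, Brookfield 0, Fairview 0, Dover 0 → Elmhurst.
Borda totals: Elmhurst 19, Irvine 10, Brookfield 9, Fairview 5, Dover 7 → Elmhurst.
The two rules agree on Elmhurst.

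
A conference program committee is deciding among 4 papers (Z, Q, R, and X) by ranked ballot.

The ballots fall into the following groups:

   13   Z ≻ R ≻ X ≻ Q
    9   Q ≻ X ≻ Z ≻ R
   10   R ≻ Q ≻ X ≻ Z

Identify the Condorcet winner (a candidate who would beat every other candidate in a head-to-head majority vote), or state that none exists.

There is no Condorcet winner

Head-to-head results (32 voters total):
Z vs Q: Q wins 19–13.
Z vs R: Z wins 22–10.
Z vs X: X wins 19–13.
Q vs R: R wins 23–9.
Q vs X: Q wins 19–13.
R vs X: R wins 23–9.
No candidate beats all others: Z beats R beats Q beats Z, a majority cycle.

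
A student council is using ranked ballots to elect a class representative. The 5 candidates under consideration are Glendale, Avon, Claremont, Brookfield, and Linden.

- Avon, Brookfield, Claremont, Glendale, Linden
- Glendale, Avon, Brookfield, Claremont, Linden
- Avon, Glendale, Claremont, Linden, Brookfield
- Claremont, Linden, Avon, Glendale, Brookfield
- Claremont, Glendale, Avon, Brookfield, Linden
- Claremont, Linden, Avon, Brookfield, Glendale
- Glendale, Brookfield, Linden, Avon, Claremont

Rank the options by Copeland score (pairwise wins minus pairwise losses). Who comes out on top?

Pairwise results:
  Glendale vs Avon: Avon wins 4–3.
  Glendale vs Claremont: Claremont wins 4–3.
  Glendale vs Brookfield: Glendale wins 5–2.
  Glendale vs Linden: Glendale wins 5–2.
  Avon vs Claremont: Avon wins 4–3.
  Avon vs Brookfield: Avon wins 6–1.
  Avon vs Linden: Avon wins 4–3.
  Claremont vs Brookfield: Claremont wins 4–3.
  Claremont vs Linden: Claremont wins 6–1.
  Brookfield vs Linden: Brookfield wins 4–3.
Copeland scores (wins − losses):
  Glendale: 2 − 2 = 0
  Avon: 4 − 0 = 4
  Claremont: 3 − 1 = 2
  Brookfield: 1 − 3 = -2
  Linden: 0 − 4 = -4
Avon has the best Copeland score.

Avon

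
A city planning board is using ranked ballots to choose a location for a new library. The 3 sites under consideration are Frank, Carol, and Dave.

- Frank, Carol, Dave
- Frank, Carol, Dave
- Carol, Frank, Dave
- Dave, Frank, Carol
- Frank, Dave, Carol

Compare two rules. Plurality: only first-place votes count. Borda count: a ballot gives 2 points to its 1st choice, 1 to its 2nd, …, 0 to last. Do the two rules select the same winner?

Plurality first-place counts: Frank 3, Carol 1, Dave 1 → Frank.
Borda totals: Frank 8, Carol 4, Dave 3 → Frank.
The two rules agree on Frank.

Yes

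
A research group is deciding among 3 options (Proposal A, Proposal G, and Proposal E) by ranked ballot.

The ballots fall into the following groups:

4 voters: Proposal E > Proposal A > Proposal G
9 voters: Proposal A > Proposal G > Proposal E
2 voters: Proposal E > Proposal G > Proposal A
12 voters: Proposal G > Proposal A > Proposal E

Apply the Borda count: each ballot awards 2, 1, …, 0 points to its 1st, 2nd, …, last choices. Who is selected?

Borda scores:
  Proposal A: 4·1 + 9·2 + 2·0 + 12·1 = 34
  Proposal G: 4·0 + 9·1 + 2·1 + 12·2 = 35
  Proposal E: 4·2 + 9·0 + 2·2 + 12·0 = 12
Proposal G has the highest total.

Proposal G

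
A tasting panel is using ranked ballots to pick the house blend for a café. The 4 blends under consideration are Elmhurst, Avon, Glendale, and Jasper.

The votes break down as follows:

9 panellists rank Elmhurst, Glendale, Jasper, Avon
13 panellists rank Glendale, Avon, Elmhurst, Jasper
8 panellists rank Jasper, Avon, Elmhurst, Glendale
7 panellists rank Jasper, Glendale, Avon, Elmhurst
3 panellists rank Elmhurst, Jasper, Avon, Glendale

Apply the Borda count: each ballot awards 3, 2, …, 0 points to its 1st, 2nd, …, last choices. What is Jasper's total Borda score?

60

Borda scores:
  Elmhurst: 9·3 + 13·1 + 8·1 + 7·0 + 3·3 = 57
  Avon: 9·0 + 13·2 + 8·2 + 7·1 + 3·1 = 52
  Glendale: 9·2 + 13·3 + 8·0 + 7·2 + 3·0 = 71
  Jasper: 9·1 + 13·0 + 8·3 + 7·3 + 3·2 = 60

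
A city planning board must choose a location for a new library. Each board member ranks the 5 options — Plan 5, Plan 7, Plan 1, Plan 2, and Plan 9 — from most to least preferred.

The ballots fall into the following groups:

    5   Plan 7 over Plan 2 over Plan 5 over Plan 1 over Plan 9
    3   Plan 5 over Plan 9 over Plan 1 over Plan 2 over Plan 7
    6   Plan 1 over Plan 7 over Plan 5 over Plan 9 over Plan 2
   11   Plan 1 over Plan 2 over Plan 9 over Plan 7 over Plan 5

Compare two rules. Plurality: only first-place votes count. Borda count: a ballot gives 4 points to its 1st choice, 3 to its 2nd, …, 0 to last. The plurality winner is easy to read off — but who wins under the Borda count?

Plan 1

Plurality first-place counts: Plan 5 3, Plan 7 5, Plan 1 17, Plan 2 0, Plan 9 0 → Plan 1.
Borda totals: Plan 5 34, Plan 7 49, Plan 1 79, Plan 2 51, Plan 9 37 → Plan 1.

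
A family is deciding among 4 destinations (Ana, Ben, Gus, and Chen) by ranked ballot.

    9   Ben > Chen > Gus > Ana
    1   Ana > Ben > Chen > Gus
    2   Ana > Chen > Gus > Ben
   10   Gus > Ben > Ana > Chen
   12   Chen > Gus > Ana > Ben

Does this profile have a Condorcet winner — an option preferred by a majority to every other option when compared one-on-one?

Head-to-head results (34 voters total):
Ana vs Ben: Ben wins 19–15.
Ana vs Gus: Gus wins 31–3.
Ana vs Chen: Chen wins 21–13.
Ben vs Gus: Gus wins 24–10.
Ben vs Chen: Ben wins 20–14.
Gus vs Chen: Chen wins 24–10.
No candidate beats all others: Ben beats Chen beats Gus beats Ben, a majority cycle.

No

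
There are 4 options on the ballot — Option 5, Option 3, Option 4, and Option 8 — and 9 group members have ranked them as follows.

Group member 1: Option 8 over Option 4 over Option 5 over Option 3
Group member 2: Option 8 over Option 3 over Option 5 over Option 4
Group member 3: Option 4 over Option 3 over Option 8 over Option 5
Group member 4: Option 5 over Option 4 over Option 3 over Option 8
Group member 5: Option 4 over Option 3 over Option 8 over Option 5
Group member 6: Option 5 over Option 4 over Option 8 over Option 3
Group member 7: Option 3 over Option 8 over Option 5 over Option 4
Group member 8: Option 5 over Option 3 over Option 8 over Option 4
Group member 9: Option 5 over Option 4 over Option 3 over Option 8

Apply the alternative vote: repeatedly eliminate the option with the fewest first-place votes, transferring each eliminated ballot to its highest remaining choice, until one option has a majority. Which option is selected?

Option 8

Round 1: Option 5 4, Option 4 2, Option 8 2, Option 3 1. Option 3 has the fewest and is eliminated.
Round 2: Option 5 4, Option 8 3, Option 4 2. Option 4 has the fewest and is eliminated.
Round 3: Option 8 5, Option 5 4. Option 8 has a majority.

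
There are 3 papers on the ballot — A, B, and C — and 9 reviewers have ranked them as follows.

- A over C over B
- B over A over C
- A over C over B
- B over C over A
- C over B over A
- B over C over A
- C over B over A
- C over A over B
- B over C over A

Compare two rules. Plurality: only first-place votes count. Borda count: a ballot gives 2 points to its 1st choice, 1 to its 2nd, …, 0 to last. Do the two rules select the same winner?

Plurality first-place counts: A 2, B 4, C 3 → B.
Borda totals: A 6, B 10, C 11 → C.
The two rules disagree: plurality picks B, Borda picks C.

No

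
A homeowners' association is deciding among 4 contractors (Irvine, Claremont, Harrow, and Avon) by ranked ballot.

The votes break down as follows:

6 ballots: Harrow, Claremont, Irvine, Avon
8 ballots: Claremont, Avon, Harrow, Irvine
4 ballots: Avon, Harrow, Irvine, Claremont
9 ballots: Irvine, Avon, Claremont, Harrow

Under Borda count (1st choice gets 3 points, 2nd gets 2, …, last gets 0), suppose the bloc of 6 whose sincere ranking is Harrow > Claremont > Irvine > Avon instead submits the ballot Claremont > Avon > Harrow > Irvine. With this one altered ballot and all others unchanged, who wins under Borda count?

Avon

Borda totals with the altered ballot: Irvine 31, Claremont 51, Harrow 22, Avon 58.
The winner is unchanged: still Avon.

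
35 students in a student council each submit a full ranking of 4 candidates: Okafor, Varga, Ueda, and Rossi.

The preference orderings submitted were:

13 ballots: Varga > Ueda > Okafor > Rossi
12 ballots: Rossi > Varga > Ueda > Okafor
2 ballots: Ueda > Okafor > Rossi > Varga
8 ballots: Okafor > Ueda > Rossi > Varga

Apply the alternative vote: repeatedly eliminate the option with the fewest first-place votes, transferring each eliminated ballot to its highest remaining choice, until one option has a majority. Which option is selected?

Rossi

Round 1: Varga 13, Rossi 12, Okafor 8, Ueda 2. Ueda has the fewest and is eliminated.
Round 2: Varga 13, Rossi 12, Okafor 10. Okafor has the fewest and is eliminated.
Round 3: Rossi 22, Varga 13. Rossi has a majority.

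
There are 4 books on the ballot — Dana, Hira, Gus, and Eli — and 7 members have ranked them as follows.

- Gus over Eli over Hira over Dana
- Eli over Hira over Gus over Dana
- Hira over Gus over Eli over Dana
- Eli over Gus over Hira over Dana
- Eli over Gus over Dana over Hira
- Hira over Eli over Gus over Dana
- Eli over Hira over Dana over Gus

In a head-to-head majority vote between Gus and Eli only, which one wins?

Eli

Ballots ranking Gus above Eli: 2.
Ballots ranking Eli above Gus: 5.
Eli wins the head-to-head, 5–2.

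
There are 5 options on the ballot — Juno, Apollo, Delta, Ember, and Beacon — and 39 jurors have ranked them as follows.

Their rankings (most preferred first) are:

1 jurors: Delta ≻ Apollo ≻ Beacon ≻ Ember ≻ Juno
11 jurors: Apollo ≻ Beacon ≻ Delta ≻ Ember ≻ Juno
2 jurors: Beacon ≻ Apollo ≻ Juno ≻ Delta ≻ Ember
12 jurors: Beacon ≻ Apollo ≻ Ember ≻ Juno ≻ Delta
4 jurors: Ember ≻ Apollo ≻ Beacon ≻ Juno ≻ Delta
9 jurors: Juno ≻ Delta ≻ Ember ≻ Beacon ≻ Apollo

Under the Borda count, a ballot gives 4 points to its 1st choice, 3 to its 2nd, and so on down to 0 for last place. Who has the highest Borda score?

Borda scores:
  Juno: 0 + 11·0 + 2·2 + 12·1 + 4·1 + 9·4 = 56
  Apollo: 3 + 11·4 + 2·3 + 12·3 + 4·3 + 9·0 = 101
  Delta: 4 + 11·2 + 2·1 + 12·0 + 4·0 + 9·3 = 55
  Ember: 1 + 11·1 + 2·0 + 12·2 + 4·4 + 9·2 = 70
  Beacon: 2 + 11·3 + 2·4 + 12·4 + 4·2 + 9·1 = 108
Beacon has the highest total.

Beacon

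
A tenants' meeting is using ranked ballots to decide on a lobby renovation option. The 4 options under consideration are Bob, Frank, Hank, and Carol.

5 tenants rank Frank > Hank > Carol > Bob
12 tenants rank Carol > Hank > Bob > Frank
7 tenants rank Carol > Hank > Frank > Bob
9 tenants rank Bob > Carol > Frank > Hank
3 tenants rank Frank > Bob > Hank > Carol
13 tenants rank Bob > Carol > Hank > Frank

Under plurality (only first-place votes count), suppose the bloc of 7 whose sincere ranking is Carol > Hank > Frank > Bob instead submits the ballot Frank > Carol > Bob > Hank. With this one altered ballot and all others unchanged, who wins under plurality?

Bob

First-place totals with the altered ballot: Bob 22, Frank 15, Hank 0, Carol 12.
The winner is unchanged: still Bob.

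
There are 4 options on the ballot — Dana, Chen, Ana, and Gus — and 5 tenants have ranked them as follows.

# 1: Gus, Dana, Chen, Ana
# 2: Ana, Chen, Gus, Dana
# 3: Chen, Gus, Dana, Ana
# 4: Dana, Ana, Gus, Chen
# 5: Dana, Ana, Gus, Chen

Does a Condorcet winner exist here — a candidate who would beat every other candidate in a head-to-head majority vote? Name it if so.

Head-to-head results (5 voters total):
Dana vs Chen: Dana wins 3–2.
Dana vs Ana: Dana wins 4–1.
Dana vs Gus: Gus wins 3–2.
Chen vs Ana: Ana wins 3–2.
Chen vs Gus: Gus wins 3–2.
Ana vs Gus: Ana wins 3–2.
No candidate beats all others: Dana beats Ana beats Gus beats Dana, a majority cycle.

No Condorcet winner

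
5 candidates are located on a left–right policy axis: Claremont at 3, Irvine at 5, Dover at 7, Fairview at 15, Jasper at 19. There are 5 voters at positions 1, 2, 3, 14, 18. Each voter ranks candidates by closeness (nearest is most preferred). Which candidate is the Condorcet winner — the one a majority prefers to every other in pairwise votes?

Claremont

With single-peaked preferences on a line, the Condorcet winner is the candidate closest to the median voter.
The median voter (position 3) is closest to Claremont at 3.
Check: Claremont vs Irvine — voters closer to Claremont: 3 of 5.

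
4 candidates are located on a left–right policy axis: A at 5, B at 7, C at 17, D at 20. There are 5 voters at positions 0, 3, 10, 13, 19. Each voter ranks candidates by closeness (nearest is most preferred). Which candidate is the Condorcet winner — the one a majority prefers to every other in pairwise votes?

B

With single-peaked preferences on a line, the Condorcet winner is the candidate closest to the median voter.
The median voter (position 10) is closest to B at 7.
Check: B vs C — voters closer to B: 3 of 5.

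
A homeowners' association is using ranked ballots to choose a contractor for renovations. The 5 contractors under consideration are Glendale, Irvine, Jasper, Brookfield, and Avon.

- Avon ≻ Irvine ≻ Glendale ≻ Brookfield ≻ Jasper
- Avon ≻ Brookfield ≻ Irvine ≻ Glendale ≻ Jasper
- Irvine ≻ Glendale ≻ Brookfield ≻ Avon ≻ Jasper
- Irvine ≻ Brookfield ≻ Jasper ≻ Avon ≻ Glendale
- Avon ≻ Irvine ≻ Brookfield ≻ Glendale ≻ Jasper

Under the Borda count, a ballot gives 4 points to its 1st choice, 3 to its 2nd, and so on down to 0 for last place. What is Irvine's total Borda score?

Borda scores:
  Glendale: 2 + 1 + 3 + 0 + 1 = 7
  Irvine: 3 + 2 + 4 + 4 + 3 = 16
  Jasper: 0 + 0 + 0 + 2 + 0 = 2
  Brookfield: 1 + 3 + 2 + 3 + 2 = 11
  Avon: 4 + 4 + 1 + 1 + 4 = 14

16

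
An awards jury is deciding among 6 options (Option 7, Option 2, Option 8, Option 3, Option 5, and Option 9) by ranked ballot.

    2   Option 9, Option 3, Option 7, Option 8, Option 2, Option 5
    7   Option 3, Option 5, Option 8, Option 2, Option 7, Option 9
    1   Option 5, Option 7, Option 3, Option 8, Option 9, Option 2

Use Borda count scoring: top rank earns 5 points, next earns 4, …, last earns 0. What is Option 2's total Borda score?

16

Borda scores:
  Option 7: 2·3 + 7·1 + 4 = 17
  Option 2: 2·1 + 7·2 + 0 = 16
  Option 8: 2·2 + 7·3 + 2 = 27
  Option 3: 2·4 + 7·5 + 3 = 46
  Option 5: 2·0 + 7·4 + 5 = 33
  Option 9: 2·5 + 7·0 + 1 = 11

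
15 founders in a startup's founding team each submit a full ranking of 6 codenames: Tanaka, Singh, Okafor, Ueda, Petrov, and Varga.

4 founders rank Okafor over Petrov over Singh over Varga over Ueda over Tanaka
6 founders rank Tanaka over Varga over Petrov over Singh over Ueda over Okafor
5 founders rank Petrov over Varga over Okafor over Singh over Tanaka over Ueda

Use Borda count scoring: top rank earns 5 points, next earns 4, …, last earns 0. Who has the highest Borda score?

Petrov

Borda scores:
  Tanaka: 4·0 + 6·5 + 5·1 = 35
  Singh: 4·3 + 6·2 + 5·2 = 34
  Okafor: 4·5 + 6·0 + 5·3 = 35
  Ueda: 4·1 + 6·1 + 5·0 = 10
  Petrov: 4·4 + 6·3 + 5·5 = 59
  Varga: 4·2 + 6·4 + 5·4 = 52
Petrov has the highest total.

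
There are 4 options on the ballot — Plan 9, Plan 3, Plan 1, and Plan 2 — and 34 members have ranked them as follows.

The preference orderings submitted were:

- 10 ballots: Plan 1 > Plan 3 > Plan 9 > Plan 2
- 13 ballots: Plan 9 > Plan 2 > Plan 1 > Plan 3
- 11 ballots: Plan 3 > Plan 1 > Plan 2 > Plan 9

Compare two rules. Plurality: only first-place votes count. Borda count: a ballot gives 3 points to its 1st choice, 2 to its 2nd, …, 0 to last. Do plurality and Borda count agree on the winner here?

No

Plurality first-place counts: Plan 9 13, Plan 3 11, Plan 1 10, Plan 2 0 → Plan 9.
Borda totals: Plan 9 49, Plan 3 53, Plan 1 65, Plan 2 37 → Plan 1.
The two rules disagree: plurality picks Plan 9, Borda picks Plan 1.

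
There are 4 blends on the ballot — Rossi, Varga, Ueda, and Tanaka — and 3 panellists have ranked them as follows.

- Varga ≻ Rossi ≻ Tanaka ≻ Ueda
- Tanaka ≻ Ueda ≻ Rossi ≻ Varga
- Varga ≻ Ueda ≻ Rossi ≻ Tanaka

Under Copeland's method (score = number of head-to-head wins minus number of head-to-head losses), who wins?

Varga

Pairwise results:
  Rossi vs Varga: Varga wins 2–1.
  Rossi vs Ueda: Ueda wins 2–1.
  Rossi vs Tanaka: Rossi wins 2–1.
  Varga vs Ueda: Varga wins 2–1.
  Varga vs Tanaka: Varga wins 2–1.
  Ueda vs Tanaka: Tanaka wins 2–1.
Copeland scores (wins − losses):
  Rossi: 1 − 2 = -1
  Varga: 3 − 0 = 3
  Ueda: 1 − 2 = -1
  Tanaka: 1 − 2 = -1
Varga has the best Copeland score.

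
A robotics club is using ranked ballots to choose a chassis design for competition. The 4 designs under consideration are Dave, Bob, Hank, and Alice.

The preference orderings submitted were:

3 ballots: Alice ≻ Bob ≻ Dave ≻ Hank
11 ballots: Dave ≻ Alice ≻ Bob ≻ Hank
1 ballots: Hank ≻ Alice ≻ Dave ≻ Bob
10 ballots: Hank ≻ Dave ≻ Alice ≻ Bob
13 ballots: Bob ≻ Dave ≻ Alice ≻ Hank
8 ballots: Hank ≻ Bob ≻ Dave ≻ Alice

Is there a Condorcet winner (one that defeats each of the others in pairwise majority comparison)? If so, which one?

Head-to-head results (46 voters total):
Dave vs Bob: Bob wins 24–22.
Dave vs Hank: Dave wins 27–19.
Dave vs Alice: Dave wins 42–4.
Bob vs Hank: Bob wins 27–19.
Bob vs Alice: Alice wins 25–21.
Hank vs Alice: Alice wins 27–19.
No candidate beats all others: Dave beats Alice beats Bob beats Dave, a majority cycle.

No Condorcet winner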